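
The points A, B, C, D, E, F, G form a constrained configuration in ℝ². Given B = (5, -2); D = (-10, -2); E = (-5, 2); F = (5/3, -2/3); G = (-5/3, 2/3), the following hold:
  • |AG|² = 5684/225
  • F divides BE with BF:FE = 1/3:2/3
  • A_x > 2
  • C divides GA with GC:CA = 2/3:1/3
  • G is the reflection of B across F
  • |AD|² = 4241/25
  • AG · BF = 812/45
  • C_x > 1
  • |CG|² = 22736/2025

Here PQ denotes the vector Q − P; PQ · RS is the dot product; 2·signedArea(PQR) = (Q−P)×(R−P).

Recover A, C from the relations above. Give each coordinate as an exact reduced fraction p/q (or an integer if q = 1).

1. A_x = 3  [line 10/3·x + -4/3·y + -58/5 = 0 ∩ |AG|² = 5684/225]
2. A_y = -6/5  [line 10/3·x + -4/3·y + -58/5 = 0 ∩ |AG|² = 5684/225]
   → A = (3, -6/5)
3. C_x = 13/9  [C divides GA with GC:CA = 2/3:1/3]
4. C_y = -26/45  [C divides GA with GC:CA = 2/3:1/3]
   → C = (13/9, -26/45)

A = (3, -6/5)
C = (13/9, -26/45)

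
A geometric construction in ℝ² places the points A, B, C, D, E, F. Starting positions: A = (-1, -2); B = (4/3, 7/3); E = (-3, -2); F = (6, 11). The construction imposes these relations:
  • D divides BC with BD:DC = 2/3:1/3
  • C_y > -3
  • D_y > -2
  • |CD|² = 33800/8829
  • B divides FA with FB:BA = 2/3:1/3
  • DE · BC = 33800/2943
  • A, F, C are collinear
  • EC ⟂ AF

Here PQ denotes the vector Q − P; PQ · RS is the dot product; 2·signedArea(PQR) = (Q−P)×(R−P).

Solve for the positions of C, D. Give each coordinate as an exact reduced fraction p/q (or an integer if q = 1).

C = (-158/109, -309/109)
D = (-512/981, -1091/981)

1. C_x = -158/109  [A, F, C are collinear ∩ EC ⟂ AF]
2. C_y = -309/109  [A, F, C are collinear ∩ EC ⟂ AF]
   → C = (-158/109, -309/109)
3. D_x = -512/981  [D divides BC with BD:DC = 2/3:1/3]
4. D_y = -1091/981  [D divides BC with BD:DC = 2/3:1/3]
   → D = (-512/981, -1091/981)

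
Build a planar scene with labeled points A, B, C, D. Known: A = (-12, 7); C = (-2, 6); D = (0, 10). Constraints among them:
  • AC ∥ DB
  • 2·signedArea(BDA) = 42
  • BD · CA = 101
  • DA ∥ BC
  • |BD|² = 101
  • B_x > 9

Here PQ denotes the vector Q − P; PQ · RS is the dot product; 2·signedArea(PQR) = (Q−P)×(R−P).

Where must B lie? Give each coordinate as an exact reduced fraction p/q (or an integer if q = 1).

B = (10, 9)

1. B_x = 10  [DA ∥ BC ∩ AC ∥ DB]
2. B_y = 9  [DA ∥ BC ∩ AC ∥ DB]
   → B = (10, 9)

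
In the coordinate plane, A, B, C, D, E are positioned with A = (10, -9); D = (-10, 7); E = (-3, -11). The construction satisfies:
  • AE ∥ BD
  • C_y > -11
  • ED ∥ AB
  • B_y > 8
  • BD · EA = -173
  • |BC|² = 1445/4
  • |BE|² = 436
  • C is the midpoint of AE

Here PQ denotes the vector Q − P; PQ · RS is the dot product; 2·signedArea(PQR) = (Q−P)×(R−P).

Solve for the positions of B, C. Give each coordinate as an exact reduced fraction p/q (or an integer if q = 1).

1. B_x = 3  [AE ∥ BD ∩ ED ∥ AB]
2. B_y = 9  [AE ∥ BD ∩ ED ∥ AB]
   → B = (3, 9)
3. C_x = 7/2  [C is the midpoint of AE]
4. C_y = -10  [C is the midpoint of AE]
   → C = (7/2, -10)

B = (3, 9)
C = (7/2, -10)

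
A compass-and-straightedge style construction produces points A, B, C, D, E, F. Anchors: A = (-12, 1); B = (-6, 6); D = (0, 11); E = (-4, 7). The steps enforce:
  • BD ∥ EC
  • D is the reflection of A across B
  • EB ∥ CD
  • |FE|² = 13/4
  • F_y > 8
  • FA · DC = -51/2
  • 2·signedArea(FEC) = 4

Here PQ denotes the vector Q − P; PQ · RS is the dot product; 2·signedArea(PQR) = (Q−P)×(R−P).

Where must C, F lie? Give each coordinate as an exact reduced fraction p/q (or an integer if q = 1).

1. C_x = 2  [EB ∥ CD ∩ BD ∥ EC]
2. C_y = 12  [EB ∥ CD ∩ BD ∥ EC]
   → C = (2, 12)
3. F_x = -3  [2·signedArea(FEC) = 4 ∩ FA · DC = -51/2]
4. F_y = 17/2  [2·signedArea(FEC) = 4 ∩ FA · DC = -51/2]
   → F = (-3, 17/2)

C = (2, 12)
F = (-3, 17/2)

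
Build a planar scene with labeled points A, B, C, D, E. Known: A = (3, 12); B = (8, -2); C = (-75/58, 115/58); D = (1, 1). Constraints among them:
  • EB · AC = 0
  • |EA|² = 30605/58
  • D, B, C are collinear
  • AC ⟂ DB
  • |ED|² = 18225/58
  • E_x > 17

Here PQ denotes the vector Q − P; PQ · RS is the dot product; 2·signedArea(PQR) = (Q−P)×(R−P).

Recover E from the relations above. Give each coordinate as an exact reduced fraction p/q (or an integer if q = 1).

E = (1003/58, -347/58)

1. E_x = 1003/58  [line 249/58·x + 581/58·y + -415/29 = 0 ∩ |ED|² = 18225/58]
2. E_y = -347/58  [line 249/58·x + 581/58·y + -415/29 = 0 ∩ |ED|² = 18225/58]
   → E = (1003/58, -347/58)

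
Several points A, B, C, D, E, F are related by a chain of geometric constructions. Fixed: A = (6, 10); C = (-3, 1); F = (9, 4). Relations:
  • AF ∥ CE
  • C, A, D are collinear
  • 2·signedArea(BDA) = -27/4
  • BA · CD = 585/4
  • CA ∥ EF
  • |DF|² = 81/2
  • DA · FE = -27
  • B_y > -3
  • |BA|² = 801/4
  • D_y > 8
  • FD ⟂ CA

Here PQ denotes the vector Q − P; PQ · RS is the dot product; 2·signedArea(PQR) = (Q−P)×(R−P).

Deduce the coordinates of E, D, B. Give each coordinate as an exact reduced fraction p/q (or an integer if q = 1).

1. E_x = 0  [CA ∥ EF ∩ AF ∥ CE]
2. E_y = -5  [CA ∥ EF ∩ AF ∥ CE]
   → E = (0, -5)
3. D_x = 9/2  [C, A, D are collinear ∩ FD ⟂ CA]
4. D_y = 17/2  [C, A, D are collinear ∩ FD ⟂ CA]
   → D = (9/2, 17/2)
5. B_x = -3/2  [2·signedArea(BDA) = -27/4 ∩ BA · CD = 585/4]
6. B_y = -2  [2·signedArea(BDA) = -27/4 ∩ BA · CD = 585/4]
   → B = (-3/2, -2)

B = (-3/2, -2)
D = (9/2, 17/2)
E = (0, -5)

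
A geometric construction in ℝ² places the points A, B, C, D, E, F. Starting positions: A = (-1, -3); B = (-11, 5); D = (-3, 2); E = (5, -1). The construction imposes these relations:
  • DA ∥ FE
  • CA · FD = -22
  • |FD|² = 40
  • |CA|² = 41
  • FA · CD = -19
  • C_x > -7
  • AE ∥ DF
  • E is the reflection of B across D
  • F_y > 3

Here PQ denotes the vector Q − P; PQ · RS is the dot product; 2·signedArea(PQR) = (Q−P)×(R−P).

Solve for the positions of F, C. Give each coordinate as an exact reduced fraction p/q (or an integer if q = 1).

C = (-6, 1)
F = (3, 4)

1. F_x = 3  [DA ∥ FE ∩ AE ∥ DF]
2. F_y = 4  [DA ∥ FE ∩ AE ∥ DF]
   → F = (3, 4)
3. C_x = -6  [CA · FD = -22 ∩ FA · CD = -19]
4. C_y = 1  [CA · FD = -22 ∩ FA · CD = -19]
   → C = (-6, 1)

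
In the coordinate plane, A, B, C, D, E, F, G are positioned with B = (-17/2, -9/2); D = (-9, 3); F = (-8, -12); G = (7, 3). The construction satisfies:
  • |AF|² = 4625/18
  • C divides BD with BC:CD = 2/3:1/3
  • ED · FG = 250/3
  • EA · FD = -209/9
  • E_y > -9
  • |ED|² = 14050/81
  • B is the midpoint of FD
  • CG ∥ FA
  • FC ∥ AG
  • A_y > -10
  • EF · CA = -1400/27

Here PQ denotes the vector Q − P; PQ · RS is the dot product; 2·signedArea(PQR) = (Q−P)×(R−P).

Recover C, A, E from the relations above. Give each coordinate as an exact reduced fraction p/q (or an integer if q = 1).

A = (47/6, -19/2)
C = (-53/6, 1/2)
E = (-26/9, -26/3)

1. C_x = -53/6  [C divides BD with BC:CD = 2/3:1/3]
2. C_y = 1/2  [C divides BD with BC:CD = 2/3:1/3]
   → C = (-53/6, 1/2)
3. A_x = 47/6  [FC ∥ AG ∩ CG ∥ FA]
4. A_y = -19/2  [FC ∥ AG ∩ CG ∥ FA]
   → A = (47/6, -19/2)
5. E_x = -26/9  [EA · FD = -209/9 ∩ ED · FG = 250/3]
6. E_y = -26/3  [EA · FD = -209/9 ∩ ED · FG = 250/3]
   → E = (-26/9, -26/3)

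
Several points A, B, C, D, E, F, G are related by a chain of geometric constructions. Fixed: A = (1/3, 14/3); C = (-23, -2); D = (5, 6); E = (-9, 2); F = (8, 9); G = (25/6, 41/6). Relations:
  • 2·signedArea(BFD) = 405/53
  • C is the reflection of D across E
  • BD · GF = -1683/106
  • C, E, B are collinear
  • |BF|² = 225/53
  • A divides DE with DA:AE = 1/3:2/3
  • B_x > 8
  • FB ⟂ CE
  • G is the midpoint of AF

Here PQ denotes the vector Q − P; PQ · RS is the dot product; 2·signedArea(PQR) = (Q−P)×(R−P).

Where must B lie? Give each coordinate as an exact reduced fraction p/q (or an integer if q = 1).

1. B_x = 454/53  [C, E, B are collinear ∩ FB ⟂ CE]
2. B_y = 372/53  [C, E, B are collinear ∩ FB ⟂ CE]
   → B = (454/53, 372/53)

B = (454/53, 372/53)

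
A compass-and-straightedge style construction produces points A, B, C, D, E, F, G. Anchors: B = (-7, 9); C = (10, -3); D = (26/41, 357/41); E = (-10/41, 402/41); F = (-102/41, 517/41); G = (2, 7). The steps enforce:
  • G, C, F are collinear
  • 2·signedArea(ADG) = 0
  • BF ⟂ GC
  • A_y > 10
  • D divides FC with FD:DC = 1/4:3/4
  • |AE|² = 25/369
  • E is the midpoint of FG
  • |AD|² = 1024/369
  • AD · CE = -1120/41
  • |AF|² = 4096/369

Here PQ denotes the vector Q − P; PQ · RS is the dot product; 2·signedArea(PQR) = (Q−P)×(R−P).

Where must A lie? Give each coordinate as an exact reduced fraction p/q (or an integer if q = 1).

A = (-50/123, 1231/123)

1. A_x = -50/123  [2·signedArea(ADG) = 0 ∩ AD · CE = -1120/41]
2. A_y = 1231/123  [2·signedArea(ADG) = 0 ∩ AD · CE = -1120/41]
   → A = (-50/123, 1231/123)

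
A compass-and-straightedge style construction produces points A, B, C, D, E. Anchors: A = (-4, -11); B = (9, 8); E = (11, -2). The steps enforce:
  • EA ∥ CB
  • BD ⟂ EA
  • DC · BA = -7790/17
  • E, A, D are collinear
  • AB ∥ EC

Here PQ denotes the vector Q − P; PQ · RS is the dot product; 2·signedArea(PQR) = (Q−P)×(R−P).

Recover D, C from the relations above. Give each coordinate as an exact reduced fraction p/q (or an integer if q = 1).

1. D_x = 237/17  [E, A, D are collinear ∩ BD ⟂ EA]
2. D_y = -4/17  [E, A, D are collinear ∩ BD ⟂ EA]
   → D = (237/17, -4/17)
3. C_x = 24  [EA ∥ CB ∩ AB ∥ EC]
4. C_y = 17  [EA ∥ CB ∩ AB ∥ EC]
   → C = (24, 17)

C = (24, 17)
D = (237/17, -4/17)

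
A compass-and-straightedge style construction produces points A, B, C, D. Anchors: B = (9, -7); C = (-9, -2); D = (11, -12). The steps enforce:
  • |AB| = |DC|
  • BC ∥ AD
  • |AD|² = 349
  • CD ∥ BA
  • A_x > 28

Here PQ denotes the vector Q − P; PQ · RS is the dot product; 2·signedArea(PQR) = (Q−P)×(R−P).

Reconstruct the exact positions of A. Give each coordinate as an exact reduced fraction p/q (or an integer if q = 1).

A = (29, -17)

1. A_x = 29  [BC ∥ AD ∩ CD ∥ BA]
2. A_y = -17  [BC ∥ AD ∩ CD ∥ BA]
   → A = (29, -17)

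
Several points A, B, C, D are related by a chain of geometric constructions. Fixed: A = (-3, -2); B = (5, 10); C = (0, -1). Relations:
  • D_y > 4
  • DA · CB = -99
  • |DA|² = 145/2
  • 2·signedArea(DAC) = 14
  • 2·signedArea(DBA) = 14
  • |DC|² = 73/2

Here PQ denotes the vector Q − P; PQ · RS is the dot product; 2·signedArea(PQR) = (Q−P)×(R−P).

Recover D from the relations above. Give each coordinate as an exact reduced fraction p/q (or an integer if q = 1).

D = (5/2, 9/2)

1. D_x = 5/2  [2·signedArea(DAC) = 14 ∩ DA · CB = -99]
2. D_y = 9/2  [2·signedArea(DAC) = 14 ∩ DA · CB = -99]
   → D = (5/2, 9/2)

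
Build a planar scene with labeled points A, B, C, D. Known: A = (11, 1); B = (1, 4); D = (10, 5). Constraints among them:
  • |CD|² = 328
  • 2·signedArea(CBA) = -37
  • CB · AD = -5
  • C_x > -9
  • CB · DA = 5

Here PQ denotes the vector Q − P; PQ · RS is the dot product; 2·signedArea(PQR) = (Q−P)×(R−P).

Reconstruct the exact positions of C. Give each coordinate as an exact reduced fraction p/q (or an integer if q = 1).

C = (-8, 3)

1. C_x = -8  [2·signedArea(CBA) = -37 ∩ CB · DA = 5]
2. C_y = 3  [2·signedArea(CBA) = -37 ∩ CB · DA = 5]
   → C = (-8, 3)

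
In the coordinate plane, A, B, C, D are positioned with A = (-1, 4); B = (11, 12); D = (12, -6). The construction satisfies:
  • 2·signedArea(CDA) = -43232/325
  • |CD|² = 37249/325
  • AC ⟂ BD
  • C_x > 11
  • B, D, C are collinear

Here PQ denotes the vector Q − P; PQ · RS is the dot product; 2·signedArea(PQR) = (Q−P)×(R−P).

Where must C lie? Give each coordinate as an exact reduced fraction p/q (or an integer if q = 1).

1. C_x = 3707/325  [B, D, C are collinear ∩ AC ⟂ BD]
2. C_y = 1524/325  [B, D, C are collinear ∩ AC ⟂ BD]
   → C = (3707/325, 1524/325)

C = (3707/325, 1524/325)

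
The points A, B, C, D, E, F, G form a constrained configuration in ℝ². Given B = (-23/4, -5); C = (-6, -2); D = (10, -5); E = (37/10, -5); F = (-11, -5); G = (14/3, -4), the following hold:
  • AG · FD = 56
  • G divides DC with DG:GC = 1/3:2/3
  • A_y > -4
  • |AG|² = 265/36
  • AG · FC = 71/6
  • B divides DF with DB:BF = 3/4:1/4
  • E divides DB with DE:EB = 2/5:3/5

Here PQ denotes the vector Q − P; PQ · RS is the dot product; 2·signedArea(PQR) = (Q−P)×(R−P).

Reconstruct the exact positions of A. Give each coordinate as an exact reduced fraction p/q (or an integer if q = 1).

A = (2, -7/2)

1. A_x = 2  [AG · FC = 71/6 ∩ AG · FD = 56]
2. A_y = -7/2  [AG · FC = 71/6 ∩ AG · FD = 56]
   → A = (2, -7/2)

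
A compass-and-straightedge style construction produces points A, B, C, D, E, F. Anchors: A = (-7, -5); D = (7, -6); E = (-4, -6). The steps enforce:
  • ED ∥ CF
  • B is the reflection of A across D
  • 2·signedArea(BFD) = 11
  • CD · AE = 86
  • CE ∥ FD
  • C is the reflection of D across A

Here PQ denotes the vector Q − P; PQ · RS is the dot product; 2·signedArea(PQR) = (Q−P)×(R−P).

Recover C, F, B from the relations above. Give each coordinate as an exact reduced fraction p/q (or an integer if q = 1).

B = (21, -7)
C = (-21, -4)
F = (-10, -4)

1. C_x = -21  [C is the reflection of D across A]
2. C_y = -4  [C is the reflection of D across A]
   → C = (-21, -4)
3. F_x = -10  [CE ∥ FD ∩ ED ∥ CF]
4. F_y = -4  [CE ∥ FD ∩ ED ∥ CF]
   → F = (-10, -4)
5. B_x = 21  [B is the reflection of A across D]
6. B_y = -7  [B is the reflection of A across D]
   → B = (21, -7)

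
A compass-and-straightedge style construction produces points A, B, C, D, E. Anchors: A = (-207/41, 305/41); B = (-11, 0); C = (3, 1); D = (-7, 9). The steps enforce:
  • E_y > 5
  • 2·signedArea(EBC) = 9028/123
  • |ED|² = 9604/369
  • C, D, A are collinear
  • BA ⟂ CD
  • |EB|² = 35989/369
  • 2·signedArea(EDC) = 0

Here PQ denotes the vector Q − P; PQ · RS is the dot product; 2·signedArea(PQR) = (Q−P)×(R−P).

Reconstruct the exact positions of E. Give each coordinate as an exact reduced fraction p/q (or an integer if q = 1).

E = (-371/123, 715/123)

1. E_x = -371/123  [2·signedArea(EDC) = 0 ∩ 2·signedArea(EBC) = 9028/123]
2. E_y = 715/123  [2·signedArea(EDC) = 0 ∩ 2·signedArea(EBC) = 9028/123]
   → E = (-371/123, 715/123)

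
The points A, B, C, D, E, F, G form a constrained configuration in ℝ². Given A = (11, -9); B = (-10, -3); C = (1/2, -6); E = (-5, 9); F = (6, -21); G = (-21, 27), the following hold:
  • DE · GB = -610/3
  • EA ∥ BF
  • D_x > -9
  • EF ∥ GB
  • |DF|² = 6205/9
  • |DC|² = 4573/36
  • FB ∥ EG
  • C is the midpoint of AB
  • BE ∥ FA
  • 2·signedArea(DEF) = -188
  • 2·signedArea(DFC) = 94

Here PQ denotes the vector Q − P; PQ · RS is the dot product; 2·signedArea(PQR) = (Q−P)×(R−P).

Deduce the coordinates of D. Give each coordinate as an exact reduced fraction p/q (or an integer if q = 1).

D = (-25/3, 1)

1. D_x = -25/3  [2·signedArea(DEF) = -188 ∩ DE · GB = -610/3]
2. D_y = 1  [2·signedArea(DEF) = -188 ∩ DE · GB = -610/3]
   → D = (-25/3, 1)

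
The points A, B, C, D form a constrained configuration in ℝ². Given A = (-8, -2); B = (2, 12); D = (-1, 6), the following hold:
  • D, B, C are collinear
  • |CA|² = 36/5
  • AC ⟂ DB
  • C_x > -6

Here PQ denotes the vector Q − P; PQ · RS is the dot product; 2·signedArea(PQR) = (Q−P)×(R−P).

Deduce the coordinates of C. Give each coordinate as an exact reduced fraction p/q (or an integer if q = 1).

1. C_x = -28/5  [D, B, C are collinear ∩ AC ⟂ DB]
2. C_y = -16/5  [D, B, C are collinear ∩ AC ⟂ DB]
   → C = (-28/5, -16/5)

C = (-28/5, -16/5)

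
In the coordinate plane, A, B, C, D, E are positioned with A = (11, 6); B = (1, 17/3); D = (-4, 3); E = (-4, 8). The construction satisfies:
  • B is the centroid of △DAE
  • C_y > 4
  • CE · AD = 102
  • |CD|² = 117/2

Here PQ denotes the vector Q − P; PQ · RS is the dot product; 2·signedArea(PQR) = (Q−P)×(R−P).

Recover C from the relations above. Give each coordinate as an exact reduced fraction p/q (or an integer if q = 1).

1. C_x = 7/2  [line 15·x + 3·y + -66 = 0 ∩ |CD|² = 117/2]
2. C_y = 9/2  [line 15·x + 3·y + -66 = 0 ∩ |CD|² = 117/2]
   → C = (7/2, 9/2)

C = (7/2, 9/2)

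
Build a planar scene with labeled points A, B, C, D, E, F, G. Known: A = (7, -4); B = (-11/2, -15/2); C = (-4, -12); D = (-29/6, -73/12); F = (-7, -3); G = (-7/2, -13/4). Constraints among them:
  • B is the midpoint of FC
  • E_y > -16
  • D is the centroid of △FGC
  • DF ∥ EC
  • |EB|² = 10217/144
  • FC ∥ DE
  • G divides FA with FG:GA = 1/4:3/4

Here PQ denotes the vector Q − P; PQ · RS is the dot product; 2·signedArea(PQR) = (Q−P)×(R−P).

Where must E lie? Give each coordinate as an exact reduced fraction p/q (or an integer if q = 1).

E = (-11/6, -181/12)

1. E_x = -11/6  [DF ∥ EC ∩ FC ∥ DE]
2. E_y = -181/12  [DF ∥ EC ∩ FC ∥ DE]
   → E = (-11/6, -181/12)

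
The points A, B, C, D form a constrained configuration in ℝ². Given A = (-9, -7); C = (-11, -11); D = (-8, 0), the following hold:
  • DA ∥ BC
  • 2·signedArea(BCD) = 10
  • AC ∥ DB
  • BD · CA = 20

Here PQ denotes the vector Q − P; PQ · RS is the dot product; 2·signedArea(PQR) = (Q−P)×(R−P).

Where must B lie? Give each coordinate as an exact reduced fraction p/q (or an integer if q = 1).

1. B_x = -10  [DA ∥ BC ∩ AC ∥ DB]
2. B_y = -4  [DA ∥ BC ∩ AC ∥ DB]
   → B = (-10, -4)

B = (-10, -4)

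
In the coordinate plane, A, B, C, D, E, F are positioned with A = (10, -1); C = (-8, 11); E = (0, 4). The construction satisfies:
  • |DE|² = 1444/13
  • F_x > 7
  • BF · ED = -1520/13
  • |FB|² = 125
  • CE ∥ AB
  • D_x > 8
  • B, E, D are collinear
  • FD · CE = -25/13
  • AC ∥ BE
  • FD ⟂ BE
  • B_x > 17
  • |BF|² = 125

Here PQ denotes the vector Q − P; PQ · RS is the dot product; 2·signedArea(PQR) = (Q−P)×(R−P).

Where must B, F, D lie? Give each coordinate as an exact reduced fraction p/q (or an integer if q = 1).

1. B_x = 18  [AC ∥ BE ∩ CE ∥ AB]
2. B_y = -8  [AC ∥ BE ∩ CE ∥ AB]
   → B = (18, -8)
3. D_x = 114/13  [line -12·x + -18·y + 72 = 0 ∩ |DE|² = 1444/13]
4. D_y = -24/13  [line -12·x + -18·y + 72 = 0 ∩ |DE|² = 1444/13]
   → D = (114/13, -24/13)
5. F_x = 8  [FD · CE = -25/13 ∩ FD ⟂ BE]
6. F_y = -3  [FD · CE = -25/13 ∩ FD ⟂ BE]
   → F = (8, -3)

B = (18, -8)
D = (114/13, -24/13)
F = (8, -3)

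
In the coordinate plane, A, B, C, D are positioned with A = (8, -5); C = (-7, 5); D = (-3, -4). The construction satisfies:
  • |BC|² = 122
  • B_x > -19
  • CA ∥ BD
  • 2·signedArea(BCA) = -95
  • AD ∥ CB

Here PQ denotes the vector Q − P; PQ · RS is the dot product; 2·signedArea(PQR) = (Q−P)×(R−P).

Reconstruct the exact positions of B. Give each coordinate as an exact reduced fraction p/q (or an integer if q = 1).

B = (-18, 6)

1. B_x = -18  [CA ∥ BD ∩ AD ∥ CB]
2. B_y = 6  [CA ∥ BD ∩ AD ∥ CB]
   → B = (-18, 6)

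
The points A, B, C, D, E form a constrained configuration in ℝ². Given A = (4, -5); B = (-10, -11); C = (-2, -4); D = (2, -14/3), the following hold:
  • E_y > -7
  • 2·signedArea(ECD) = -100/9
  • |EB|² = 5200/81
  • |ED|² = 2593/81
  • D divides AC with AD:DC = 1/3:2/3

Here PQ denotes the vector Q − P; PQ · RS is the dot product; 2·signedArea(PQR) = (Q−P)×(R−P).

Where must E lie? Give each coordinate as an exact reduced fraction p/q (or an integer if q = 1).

1. E_x = -10/3  [line 2/3·x + 4·y + 256/9 = 0 ∩ |ED|² = 2593/81]
2. E_y = -59/9  [line 2/3·x + 4·y + 256/9 = 0 ∩ |ED|² = 2593/81]
   → E = (-10/3, -59/9)

E = (-10/3, -59/9)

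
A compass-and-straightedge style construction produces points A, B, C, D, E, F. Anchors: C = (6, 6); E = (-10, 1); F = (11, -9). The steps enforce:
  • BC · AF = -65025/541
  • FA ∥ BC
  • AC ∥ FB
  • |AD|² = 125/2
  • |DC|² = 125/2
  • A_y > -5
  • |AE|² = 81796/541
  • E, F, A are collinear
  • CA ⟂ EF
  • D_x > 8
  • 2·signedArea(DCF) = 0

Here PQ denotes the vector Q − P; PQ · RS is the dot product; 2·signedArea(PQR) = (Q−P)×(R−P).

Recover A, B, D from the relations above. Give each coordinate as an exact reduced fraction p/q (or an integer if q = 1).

1. A_x = 596/541  [E, F, A are collinear ∩ CA ⟂ EF]
2. A_y = -2319/541  [E, F, A are collinear ∩ CA ⟂ EF]
   → A = (596/541, -2319/541)
3. B_x = 8601/541  [FA ∥ BC ∩ AC ∥ FB]
4. B_y = 696/541  [FA ∥ BC ∩ AC ∥ FB]
   → B = (8601/541, 696/541)
5. D_x = 17/2  [line 15·x + 5·y + -120 = 0 ∩ |DC|² = 125/2]
6. D_y = -3/2  [line 15·x + 5·y + -120 = 0 ∩ |DC|² = 125/2]
   → D = (17/2, -3/2)

A = (596/541, -2319/541)
B = (8601/541, 696/541)
D = (17/2, -3/2)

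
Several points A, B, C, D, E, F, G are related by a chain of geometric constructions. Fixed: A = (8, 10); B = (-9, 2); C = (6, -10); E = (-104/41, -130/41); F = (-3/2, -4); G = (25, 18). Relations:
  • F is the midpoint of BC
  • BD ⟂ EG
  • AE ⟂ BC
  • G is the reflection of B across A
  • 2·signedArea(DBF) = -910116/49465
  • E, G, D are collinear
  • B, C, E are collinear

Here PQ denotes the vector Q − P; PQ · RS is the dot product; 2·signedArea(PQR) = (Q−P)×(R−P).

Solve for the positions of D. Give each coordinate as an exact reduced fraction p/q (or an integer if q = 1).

1. D_x = -8315721/2028065  [E, G, D are collinear ∩ BD ⟂ EG]
2. D_y = -8868662/2028065  [E, G, D are collinear ∩ BD ⟂ EG]
   → D = (-8315721/2028065, -8868662/2028065)

D = (-8315721/2028065, -8868662/2028065)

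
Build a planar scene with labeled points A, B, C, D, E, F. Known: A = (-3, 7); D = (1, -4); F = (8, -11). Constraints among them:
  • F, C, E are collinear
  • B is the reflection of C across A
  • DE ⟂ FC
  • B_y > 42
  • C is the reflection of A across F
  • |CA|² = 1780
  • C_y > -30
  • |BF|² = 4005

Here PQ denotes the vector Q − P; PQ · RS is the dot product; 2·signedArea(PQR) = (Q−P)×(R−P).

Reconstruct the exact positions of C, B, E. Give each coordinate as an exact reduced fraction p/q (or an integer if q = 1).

B = (-25, 43)
C = (19, -29)
E = (1327/445, -1241/445)

1. C_x = 19  [C is the reflection of A across F]
2. C_y = -29  [C is the reflection of A across F]
   → C = (19, -29)
3. B_x = -25  [B is the reflection of C across A]
4. B_y = 43  [B is the reflection of C across A]
   → B = (-25, 43)
5. E_x = 1327/445  [F, C, E are collinear ∩ DE ⟂ FC]
6. E_y = -1241/445  [F, C, E are collinear ∩ DE ⟂ FC]
   → E = (1327/445, -1241/445)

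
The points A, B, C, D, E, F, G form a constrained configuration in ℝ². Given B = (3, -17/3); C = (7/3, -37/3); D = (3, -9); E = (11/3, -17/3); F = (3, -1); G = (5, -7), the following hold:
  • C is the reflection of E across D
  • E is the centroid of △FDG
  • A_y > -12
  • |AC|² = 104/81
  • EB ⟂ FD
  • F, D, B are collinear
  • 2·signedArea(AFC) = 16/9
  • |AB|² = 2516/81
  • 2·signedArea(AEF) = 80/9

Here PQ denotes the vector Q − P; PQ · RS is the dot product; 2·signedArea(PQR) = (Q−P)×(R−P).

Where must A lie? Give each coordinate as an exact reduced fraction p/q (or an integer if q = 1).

1. A_x = 23/9  [2·signedArea(AEF) = 80/9 ∩ 2·signedArea(AFC) = 16/9]
2. A_y = -101/9  [2·signedArea(AEF) = 80/9 ∩ 2·signedArea(AFC) = 16/9]
   → A = (23/9, -101/9)

A = (23/9, -101/9)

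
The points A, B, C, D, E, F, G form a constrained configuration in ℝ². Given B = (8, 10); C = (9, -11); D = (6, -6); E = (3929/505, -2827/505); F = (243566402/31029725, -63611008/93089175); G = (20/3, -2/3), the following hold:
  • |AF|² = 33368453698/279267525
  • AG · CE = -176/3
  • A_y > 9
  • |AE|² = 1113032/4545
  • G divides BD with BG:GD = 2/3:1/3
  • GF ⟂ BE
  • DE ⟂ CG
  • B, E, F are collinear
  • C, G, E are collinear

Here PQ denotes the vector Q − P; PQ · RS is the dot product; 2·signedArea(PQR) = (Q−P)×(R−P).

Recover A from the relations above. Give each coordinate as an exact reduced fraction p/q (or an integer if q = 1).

1. A_x = 13/3  [line 616/505·x + -2728/505·y + 704/15 = 0 ∩ |AE|² = 1113032/4545]
2. A_y = 29/3  [line 616/505·x + -2728/505·y + 704/15 = 0 ∩ |AE|² = 1113032/4545]
   → A = (13/3, 29/3)

A = (13/3, 29/3)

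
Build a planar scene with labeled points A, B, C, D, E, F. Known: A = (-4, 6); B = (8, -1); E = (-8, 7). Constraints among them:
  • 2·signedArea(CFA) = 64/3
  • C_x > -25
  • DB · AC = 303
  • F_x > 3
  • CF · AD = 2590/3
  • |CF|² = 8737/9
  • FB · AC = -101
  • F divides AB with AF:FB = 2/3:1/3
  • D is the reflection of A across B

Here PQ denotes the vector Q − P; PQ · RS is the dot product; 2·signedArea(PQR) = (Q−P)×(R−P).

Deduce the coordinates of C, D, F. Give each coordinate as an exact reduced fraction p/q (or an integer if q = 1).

1. D_x = 20  [D is the reflection of A across B]
2. D_y = -8  [D is the reflection of A across B]
   → D = (20, -8)
3. F_x = 4  [F divides AB with AF:FB = 2/3:1/3]
4. F_y = 4/3  [F divides AB with AF:FB = 2/3:1/3]
   → F = (4, 4/3)
5. C_x = -24  [2·signedArea(CFA) = 64/3 ∩ FB · AC = -101]
6. C_y = 15  [2·signedArea(CFA) = 64/3 ∩ FB · AC = -101]
   → C = (-24, 15)

C = (-24, 15)
D = (20, -8)
F = (4, 4/3)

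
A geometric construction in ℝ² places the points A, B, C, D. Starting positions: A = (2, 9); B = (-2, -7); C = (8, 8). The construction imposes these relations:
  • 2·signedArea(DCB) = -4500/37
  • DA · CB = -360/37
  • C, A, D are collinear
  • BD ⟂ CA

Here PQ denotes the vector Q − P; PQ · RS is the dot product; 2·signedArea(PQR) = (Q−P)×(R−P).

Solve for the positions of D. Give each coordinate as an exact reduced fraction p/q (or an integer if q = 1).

1. D_x = 26/37  [C, A, D are collinear ∩ BD ⟂ CA]
2. D_y = 341/37  [C, A, D are collinear ∩ BD ⟂ CA]
   → D = (26/37, 341/37)

D = (26/37, 341/37)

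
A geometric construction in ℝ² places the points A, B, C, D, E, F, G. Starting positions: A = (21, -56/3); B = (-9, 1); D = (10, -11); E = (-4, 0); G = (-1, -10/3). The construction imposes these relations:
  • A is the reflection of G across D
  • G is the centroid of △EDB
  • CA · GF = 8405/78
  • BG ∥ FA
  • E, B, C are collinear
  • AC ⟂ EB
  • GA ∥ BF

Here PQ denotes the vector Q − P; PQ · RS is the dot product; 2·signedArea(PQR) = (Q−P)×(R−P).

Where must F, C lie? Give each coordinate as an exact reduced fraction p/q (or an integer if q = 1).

C = (1843/78, -431/78)
F = (13, -43/3)

1. F_x = 13  [BG ∥ FA ∩ GA ∥ BF]
2. F_y = -43/3  [BG ∥ FA ∩ GA ∥ BF]
   → F = (13, -43/3)
3. C_x = 1843/78  [E, B, C are collinear ∩ AC ⟂ EB]
4. C_y = -431/78  [E, B, C are collinear ∩ AC ⟂ EB]
   → C = (1843/78, -431/78)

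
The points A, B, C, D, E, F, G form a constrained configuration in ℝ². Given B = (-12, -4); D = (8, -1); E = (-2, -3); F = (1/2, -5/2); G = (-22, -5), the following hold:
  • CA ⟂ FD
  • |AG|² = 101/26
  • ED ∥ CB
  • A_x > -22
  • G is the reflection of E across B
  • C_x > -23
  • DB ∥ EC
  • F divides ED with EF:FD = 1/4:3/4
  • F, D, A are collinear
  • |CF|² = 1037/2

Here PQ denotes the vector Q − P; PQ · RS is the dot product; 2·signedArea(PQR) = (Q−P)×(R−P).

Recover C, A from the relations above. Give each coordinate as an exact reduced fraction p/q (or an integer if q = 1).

A = (-567/26, -181/26)
C = (-22, -6)

1. C_x = -22  [ED ∥ CB ∩ DB ∥ EC]
2. C_y = -6  [ED ∥ CB ∩ DB ∥ EC]
   → C = (-22, -6)
3. A_x = -567/26  [F, D, A are collinear ∩ CA ⟂ FD]
4. A_y = -181/26  [F, D, A are collinear ∩ CA ⟂ FD]
   → A = (-567/26, -181/26)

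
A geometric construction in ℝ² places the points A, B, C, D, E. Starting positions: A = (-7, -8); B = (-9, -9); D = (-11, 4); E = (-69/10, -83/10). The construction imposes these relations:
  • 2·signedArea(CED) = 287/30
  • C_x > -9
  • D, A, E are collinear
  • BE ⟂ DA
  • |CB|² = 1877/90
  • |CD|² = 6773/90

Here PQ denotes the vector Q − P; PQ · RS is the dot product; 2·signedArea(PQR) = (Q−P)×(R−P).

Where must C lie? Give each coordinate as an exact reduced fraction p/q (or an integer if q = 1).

1. C_x = -269/30  [line -123/10·x + -41/10·y + -1927/15 = 0 ∩ |CD|² = 6773/90]
2. C_y = -133/30  [line -123/10·x + -41/10·y + -1927/15 = 0 ∩ |CD|² = 6773/90]
   → C = (-269/30, -133/30)

C = (-269/30, -133/30)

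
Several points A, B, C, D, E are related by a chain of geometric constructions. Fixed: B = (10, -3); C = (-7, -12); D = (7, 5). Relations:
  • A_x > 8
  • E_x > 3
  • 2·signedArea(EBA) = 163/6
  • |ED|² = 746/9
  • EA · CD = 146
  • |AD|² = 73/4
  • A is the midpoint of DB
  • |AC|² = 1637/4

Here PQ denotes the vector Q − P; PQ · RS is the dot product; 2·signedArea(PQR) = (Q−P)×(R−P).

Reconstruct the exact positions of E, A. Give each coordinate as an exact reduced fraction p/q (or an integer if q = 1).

A = (17/2, 1)
E = (10/3, -10/3)

1. A_x = 17/2  [A is the midpoint of DB]
2. A_y = 1  [A is the midpoint of DB]
   → A = (17/2, 1)
3. E_x = 10/3  [2·signedArea(EBA) = 163/6 ∩ EA · CD = 146]
4. E_y = -10/3  [2·signedArea(EBA) = 163/6 ∩ EA · CD = 146]
   → E = (10/3, -10/3)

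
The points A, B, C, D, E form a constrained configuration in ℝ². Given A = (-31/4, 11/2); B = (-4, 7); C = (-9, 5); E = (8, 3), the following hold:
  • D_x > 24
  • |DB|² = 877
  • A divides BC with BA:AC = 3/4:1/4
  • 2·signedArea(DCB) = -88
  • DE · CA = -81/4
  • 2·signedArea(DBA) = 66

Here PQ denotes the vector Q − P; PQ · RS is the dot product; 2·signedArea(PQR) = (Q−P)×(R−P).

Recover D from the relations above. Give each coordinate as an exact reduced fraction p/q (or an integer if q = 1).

D = (25, 1)

1. D_x = 25  [2·signedArea(DBA) = 66 ∩ DE · CA = -81/4]
2. D_y = 1  [2·signedArea(DBA) = 66 ∩ DE · CA = -81/4]
   → D = (25, 1)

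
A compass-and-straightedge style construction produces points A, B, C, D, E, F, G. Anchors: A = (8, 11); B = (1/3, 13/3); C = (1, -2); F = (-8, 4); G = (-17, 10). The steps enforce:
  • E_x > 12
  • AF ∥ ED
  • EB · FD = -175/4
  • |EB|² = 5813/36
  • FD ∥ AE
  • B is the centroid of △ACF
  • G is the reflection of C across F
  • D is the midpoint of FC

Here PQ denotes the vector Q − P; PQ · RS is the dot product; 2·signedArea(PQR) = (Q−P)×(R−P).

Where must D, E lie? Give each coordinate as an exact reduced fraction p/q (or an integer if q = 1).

1. D_x = -7/2  [D is the midpoint of FC]
2. D_y = 1  [D is the midpoint of FC]
   → D = (-7/2, 1)
3. E_x = 25/2  [AF ∥ ED ∩ FD ∥ AE]
4. E_y = 8  [AF ∥ ED ∩ FD ∥ AE]
   → E = (25/2, 8)

D = (-7/2, 1)
E = (25/2, 8)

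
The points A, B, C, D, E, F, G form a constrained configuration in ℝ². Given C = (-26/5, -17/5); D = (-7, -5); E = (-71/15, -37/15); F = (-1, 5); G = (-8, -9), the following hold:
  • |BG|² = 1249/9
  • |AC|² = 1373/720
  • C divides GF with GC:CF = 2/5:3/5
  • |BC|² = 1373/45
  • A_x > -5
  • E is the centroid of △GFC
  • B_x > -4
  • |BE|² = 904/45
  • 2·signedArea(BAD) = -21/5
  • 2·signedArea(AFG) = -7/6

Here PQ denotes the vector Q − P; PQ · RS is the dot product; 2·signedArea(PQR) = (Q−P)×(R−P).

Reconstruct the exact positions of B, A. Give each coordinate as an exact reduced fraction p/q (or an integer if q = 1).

1. A_x = -93/20  [line 14·x + -7·y + 301/6 = 0 ∩ |AC|² = 1373/720]
2. A_y = -32/15  [line 14·x + -7·y + 301/6 = 0 ∩ |AC|² = 1373/720]
   → A = (-93/20, -32/15)
3. B_x = -3  [line 43/15·x + -47/20·y + 751/60 = 0 ∩ |BC|² = 1373/45]
4. B_y = 5/3  [line 43/15·x + -47/20·y + 751/60 = 0 ∩ |BC|² = 1373/45]
   → B = (-3, 5/3)

A = (-93/20, -32/15)
B = (-3, 5/3)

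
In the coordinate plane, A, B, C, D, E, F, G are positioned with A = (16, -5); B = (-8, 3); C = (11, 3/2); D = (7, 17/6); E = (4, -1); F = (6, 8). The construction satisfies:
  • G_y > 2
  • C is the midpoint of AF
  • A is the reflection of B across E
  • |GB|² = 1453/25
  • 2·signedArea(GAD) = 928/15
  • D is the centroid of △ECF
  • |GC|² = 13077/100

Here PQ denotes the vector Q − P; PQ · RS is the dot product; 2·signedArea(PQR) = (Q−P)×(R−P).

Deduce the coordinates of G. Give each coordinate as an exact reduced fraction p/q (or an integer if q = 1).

G = (-2/5, 12/5)

1. G_x = -2/5  [line -47/6·x + -9·y + 277/15 = 0 ∩ |GC|² = 13077/100]
2. G_y = 12/5  [line -47/6·x + -9·y + 277/15 = 0 ∩ |GC|² = 13077/100]
   → G = (-2/5, 12/5)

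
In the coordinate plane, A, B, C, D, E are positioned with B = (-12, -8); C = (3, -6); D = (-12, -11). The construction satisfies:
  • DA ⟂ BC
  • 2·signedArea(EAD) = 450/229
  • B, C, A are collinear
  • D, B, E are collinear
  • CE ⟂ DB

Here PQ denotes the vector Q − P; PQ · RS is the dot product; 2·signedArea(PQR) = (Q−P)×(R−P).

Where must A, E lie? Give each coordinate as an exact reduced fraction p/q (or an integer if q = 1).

1. A_x = -2838/229  [B, C, A are collinear ∩ DA ⟂ BC]
2. A_y = -1844/229  [B, C, A are collinear ∩ DA ⟂ BC]
   → A = (-2838/229, -1844/229)
3. E_x = -12  [D, B, E are collinear ∩ CE ⟂ DB]
4. E_y = -6  [D, B, E are collinear ∩ CE ⟂ DB]
   → E = (-12, -6)

A = (-2838/229, -1844/229)
E = (-12, -6)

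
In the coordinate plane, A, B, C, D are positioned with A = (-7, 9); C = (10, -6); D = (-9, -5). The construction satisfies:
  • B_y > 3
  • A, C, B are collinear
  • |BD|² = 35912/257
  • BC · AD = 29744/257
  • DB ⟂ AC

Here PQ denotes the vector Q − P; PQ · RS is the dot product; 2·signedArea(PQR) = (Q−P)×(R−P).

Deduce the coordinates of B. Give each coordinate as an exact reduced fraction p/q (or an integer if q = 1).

B = (-303/257, 993/257)

1. B_x = -303/257  [A, C, B are collinear ∩ DB ⟂ AC]
2. B_y = 993/257  [A, C, B are collinear ∩ DB ⟂ AC]
   → B = (-303/257, 993/257)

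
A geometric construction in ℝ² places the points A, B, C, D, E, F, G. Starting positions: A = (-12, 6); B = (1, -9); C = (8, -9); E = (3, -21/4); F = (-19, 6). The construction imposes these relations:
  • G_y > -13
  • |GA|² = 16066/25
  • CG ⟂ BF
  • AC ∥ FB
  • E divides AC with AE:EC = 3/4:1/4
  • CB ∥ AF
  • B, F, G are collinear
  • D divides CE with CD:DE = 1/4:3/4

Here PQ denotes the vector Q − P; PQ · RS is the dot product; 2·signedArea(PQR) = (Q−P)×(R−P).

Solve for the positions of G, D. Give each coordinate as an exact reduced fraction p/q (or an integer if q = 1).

D = (27/4, -129/16)
G = (137/25, -309/25)

1. G_x = 137/25  [B, F, G are collinear ∩ CG ⟂ BF]
2. G_y = -309/25  [B, F, G are collinear ∩ CG ⟂ BF]
   → G = (137/25, -309/25)
3. D_x = 27/4  [D divides CE with CD:DE = 1/4:3/4]
4. D_y = -129/16  [D divides CE with CD:DE = 1/4:3/4]
   → D = (27/4, -129/16)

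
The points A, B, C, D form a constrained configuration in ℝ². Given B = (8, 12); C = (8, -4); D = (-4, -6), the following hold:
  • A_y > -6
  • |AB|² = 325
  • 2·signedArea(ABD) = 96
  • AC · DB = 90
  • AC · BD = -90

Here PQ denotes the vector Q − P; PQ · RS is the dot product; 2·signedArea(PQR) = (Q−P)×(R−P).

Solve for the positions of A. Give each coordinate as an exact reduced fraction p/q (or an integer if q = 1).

1. A_x = 2  [AC · BD = -90 ∩ 2·signedArea(ABD) = 96]
2. A_y = -5  [AC · BD = -90 ∩ 2·signedArea(ABD) = 96]
   → A = (2, -5)

A = (2, -5)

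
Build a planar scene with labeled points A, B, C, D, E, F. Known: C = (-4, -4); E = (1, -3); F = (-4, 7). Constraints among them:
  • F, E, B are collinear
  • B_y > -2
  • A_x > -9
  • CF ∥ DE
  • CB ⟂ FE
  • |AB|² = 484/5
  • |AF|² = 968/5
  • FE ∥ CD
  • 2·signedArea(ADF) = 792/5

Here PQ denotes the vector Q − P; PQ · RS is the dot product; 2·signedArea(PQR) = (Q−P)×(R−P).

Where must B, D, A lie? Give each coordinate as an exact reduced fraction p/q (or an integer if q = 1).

A = (-42/5, -31/5)
B = (2/5, -9/5)
D = (1, -14)

1. B_x = 2/5  [F, E, B are collinear ∩ CB ⟂ FE]
2. B_y = -9/5  [F, E, B are collinear ∩ CB ⟂ FE]
   → B = (2/5, -9/5)
3. D_x = 1  [CF ∥ DE ∩ FE ∥ CD]
4. D_y = -14  [CF ∥ DE ∩ FE ∥ CD]
   → D = (1, -14)
5. A_x = -42/5  [line -21·x + -5·y + -1037/5 = 0 ∩ |AF|² = 968/5]
6. A_y = -31/5  [line -21·x + -5·y + -1037/5 = 0 ∩ |AF|² = 968/5]
   → A = (-42/5, -31/5)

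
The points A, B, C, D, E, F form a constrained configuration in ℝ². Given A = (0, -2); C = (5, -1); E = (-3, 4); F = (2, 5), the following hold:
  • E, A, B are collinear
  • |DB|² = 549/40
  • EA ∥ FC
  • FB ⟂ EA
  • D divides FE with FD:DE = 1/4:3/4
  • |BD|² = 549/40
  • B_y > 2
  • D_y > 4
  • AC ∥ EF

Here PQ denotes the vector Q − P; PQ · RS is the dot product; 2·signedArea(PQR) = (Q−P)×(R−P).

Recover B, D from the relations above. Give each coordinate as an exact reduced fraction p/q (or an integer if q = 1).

1. B_x = -12/5  [E, A, B are collinear ∩ FB ⟂ EA]
2. B_y = 14/5  [E, A, B are collinear ∩ FB ⟂ EA]
   → B = (-12/5, 14/5)
3. D_x = 3/4  [D divides FE with FD:DE = 1/4:3/4]
4. D_y = 19/4  [D divides FE with FD:DE = 1/4:3/4]
   → D = (3/4, 19/4)

B = (-12/5, 14/5)
D = (3/4, 19/4)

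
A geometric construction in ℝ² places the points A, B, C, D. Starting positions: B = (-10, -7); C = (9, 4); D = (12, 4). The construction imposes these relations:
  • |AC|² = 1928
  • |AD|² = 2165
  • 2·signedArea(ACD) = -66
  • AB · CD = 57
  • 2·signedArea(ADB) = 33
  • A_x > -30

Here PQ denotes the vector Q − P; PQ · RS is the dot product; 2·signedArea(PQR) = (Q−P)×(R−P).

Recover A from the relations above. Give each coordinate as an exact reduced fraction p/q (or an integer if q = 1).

1. A_x = -29  [2·signedArea(ACD) = -66 ∩ AB · CD = 57]
2. A_y = -18  [2·signedArea(ACD) = -66 ∩ AB · CD = 57]
   → A = (-29, -18)

A = (-29, -18)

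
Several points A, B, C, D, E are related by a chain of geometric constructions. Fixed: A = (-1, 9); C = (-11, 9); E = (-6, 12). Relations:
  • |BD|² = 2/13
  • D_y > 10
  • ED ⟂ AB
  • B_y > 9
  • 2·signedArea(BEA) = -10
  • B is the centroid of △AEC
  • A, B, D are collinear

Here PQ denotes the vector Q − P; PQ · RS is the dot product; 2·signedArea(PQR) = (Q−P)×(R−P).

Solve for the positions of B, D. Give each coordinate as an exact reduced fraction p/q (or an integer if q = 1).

1. B_x = -6  [B is the centroid of △AEC]
2. B_y = 10  [B is the centroid of △AEC]
   → B = (-6, 10)
3. D_x = -83/13  [A, B, D are collinear ∩ ED ⟂ AB]
4. D_y = 131/13  [A, B, D are collinear ∩ ED ⟂ AB]
   → D = (-83/13, 131/13)

B = (-6, 10)
D = (-83/13, 131/13)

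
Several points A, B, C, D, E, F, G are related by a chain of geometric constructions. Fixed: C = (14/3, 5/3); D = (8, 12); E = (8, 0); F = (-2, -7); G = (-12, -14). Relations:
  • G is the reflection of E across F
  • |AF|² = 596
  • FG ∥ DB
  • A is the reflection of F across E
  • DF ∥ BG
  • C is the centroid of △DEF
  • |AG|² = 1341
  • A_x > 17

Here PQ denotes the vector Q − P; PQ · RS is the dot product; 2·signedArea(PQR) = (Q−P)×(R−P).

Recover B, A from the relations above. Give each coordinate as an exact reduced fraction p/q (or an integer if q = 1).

A = (18, 7)
B = (-2, 5)

1. B_x = -2  [DF ∥ BG ∩ FG ∥ DB]
2. B_y = 5  [DF ∥ BG ∩ FG ∥ DB]
   → B = (-2, 5)
3. A_x = 18  [A is the reflection of F across E]
4. A_y = 7  [A is the reflection of F across E]
   → A = (18, 7)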